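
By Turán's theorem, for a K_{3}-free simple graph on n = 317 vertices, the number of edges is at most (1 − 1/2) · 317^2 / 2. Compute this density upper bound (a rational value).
Turán density bound = (1/2) · 317^2/2 = 100489/4 ≈ 25122.25

Turán's theorem: ex(n, K_{r+1}) is achieved by the complete r-partite Turán graph T(n, r) with parts as balanced as possible, and is at most (1 − 1/r) · n^2/2. For r = 2, n = 317: the density bound is (1/2) · 100489/2 = 100489/4 ≈ 25122.25. The integer-valued extremum is e(T(317, 2)) = 25122, which is strictly less than the density bound 100489/4 since 2 ∤ 317 (the parts of T(317, 2) cannot all be equal).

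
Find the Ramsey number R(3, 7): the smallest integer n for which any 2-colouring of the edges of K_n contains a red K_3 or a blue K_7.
R(3, 7) = 23

Lower bound: an explicit 2-colouring of K_{22} (typically a Paley-type or other structured construction) avoids a red K_3 and a blue K_7, showing R(3, 7) > 22.
Upper bound: the simple Erdős–Szekeres recurrence only gives R(3, 7) ≤ 25; the tight bound R(3, 7) ≤ 23 requires a sharper case analysis (or computer search) of 2-colourings of K_{23}.
Hence R(3, 7) = 23.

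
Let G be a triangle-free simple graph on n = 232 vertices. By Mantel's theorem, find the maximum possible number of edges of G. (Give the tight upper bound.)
ex(232, K_3) = ⌊232^2/4⌋ = 13456

Mantel (1907): a triangle-free graph on n vertices has at most ⌊n^2/4⌋ edges, with equality for the complete bipartite graph K_{⌊n/2⌋, ⌈n/2⌉}. For n = 232: ⌊232^2/4⌋ = ⌊53824/4⌋ = 13456. The extremal graph is K_{116, 116}, which has 116·116 = 13456 edges.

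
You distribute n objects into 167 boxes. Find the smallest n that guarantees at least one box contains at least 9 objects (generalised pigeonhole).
n = (9 − 1)·167 + 1 = 1337

By the generalised pigeonhole principle, to guarantee some box contains ≥ r objects we need more than (r − 1) · k objects total. Threshold: n = (r − 1) · k + 1. With r = 9 and k = 167: n = 8 · 167 + 1 = 1336 + 1 = 1337. For n = 1336 = 8 · 167, we can put exactly 8 objects in every box, avoiding 9 in any single one — so 1337 is tight.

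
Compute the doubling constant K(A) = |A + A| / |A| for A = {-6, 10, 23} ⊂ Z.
K = |A + A| / |A| = 6/3 = 2

Enumerate A + A = {a + b : a, b ∈ A}. With |A| = 3, there are |A|^2 = 9 ordered sum pairs; collecting distinct values, A + A = {-12, 4, 17, 20, 33, 46}, so |A + A| = 6. Thus K = 6/3 = 2. For comparison, the minimum possible |A + A| over all 3-element sets is 2·3 − 1 = 5 (so min K = 5/3), attained only by arithmetic progressions.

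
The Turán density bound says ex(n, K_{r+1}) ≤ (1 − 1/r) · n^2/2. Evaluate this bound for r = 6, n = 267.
Turán density bound = (5/6) · 267^2/2 = 118815/4 ≈ 29703.75

Turán's theorem: ex(n, K_{r+1}) is achieved by the complete r-partite Turán graph T(n, r) with parts as balanced as possible, and is at most (1 − 1/r) · n^2/2. For r = 6, n = 267: the density bound is (5/6) · 71289/2 = 118815/4 ≈ 29703.75. The integer-valued extremum is e(T(267, 6)) = 29703, which is strictly less than the density bound 118815/4 since 6 ∤ 267 (the parts of T(267, 6) cannot all be equal).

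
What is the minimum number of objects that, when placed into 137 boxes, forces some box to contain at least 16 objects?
n = (16 − 1)·137 + 1 = 2056

By the generalised pigeonhole principle, to guarantee some box contains ≥ r objects we need more than (r − 1) · k objects total. Threshold: n = (r − 1) · k + 1. With r = 16 and k = 137: n = 15 · 137 + 1 = 2055 + 1 = 2056. For n = 2055 = 15 · 137, we can put exactly 15 objects in every box, avoiding 16 in any single one — so 2056 is tight.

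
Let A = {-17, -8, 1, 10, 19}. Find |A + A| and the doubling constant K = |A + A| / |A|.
K = |A + A| / |A| = 9/5

Enumerate A + A = {a + b : a, b ∈ A}. With |A| = 5, there are |A|^2 = 25 ordered sum pairs; collecting distinct values, A + A = {-34, -25, -16, -7, 2, 11, 20, 29, 38}, so |A + A| = 9. Thus K = 9/5. Here |A + A| = 2|A| − 1 = 9, the minimum possible — so K = 9/5 is minimal, which holds iff A is an arithmetic progression.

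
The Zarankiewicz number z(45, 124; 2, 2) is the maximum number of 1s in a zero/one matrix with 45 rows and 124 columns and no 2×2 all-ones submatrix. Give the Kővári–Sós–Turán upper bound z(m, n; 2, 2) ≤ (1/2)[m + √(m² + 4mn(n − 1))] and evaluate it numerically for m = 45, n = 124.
z(45, 124; 2, 2) ≤ (1/2)[45 + √(45² + 4·45·124·123)] = (1/2)[45 + √2747385] = 851.2619

Kővári–Sós–Turán: let r_1, ..., r_45 be the row sums and z = Σ r_i the total number of 1s. Each pair of columns can share at most one row with both entries 1 (else a 2×2 all-ones block appears), so Σ_i C(r_i, 2) ≤ C(124, 2) = 7626. By convexity Σ_i C(r_i, 2) ≥ 45·C(z/45, 2) = z(z − 45)/(2·45), giving z² − 45z − 45·124·123 ≤ 0 and hence z ≤ (1/2)[45 + √(2025 + 4·686340)] = (1/2)[45 + √2747385] ≈ (1/2)(45 + 1657.5238) = 851.2619.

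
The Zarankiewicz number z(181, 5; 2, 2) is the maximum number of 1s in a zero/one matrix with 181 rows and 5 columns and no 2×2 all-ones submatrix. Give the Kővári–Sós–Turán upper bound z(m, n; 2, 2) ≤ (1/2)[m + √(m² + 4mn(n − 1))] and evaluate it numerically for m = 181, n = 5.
z(181, 5; 2, 2) ≤ (1/2)[181 + √(181² + 4·181·5·4)] = (1/2)[181 + √47241] = 199.175

Kővári–Sós–Turán: let r_1, ..., r_181 be the row sums and z = Σ r_i the total number of 1s. Each pair of columns can share at most one row with both entries 1 (else a 2×2 all-ones block appears), so Σ_i C(r_i, 2) ≤ C(5, 2) = 10. By convexity Σ_i C(r_i, 2) ≥ 181·C(z/181, 2) = z(z − 181)/(2·181), giving z² − 181z − 181·5·4 ≤ 0 and hence z ≤ (1/2)[181 + √(32761 + 4·3620)] = (1/2)[181 + √47241] ≈ (1/2)(181 + 217.3499) = 199.175.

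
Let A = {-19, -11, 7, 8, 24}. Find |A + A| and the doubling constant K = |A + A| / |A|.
K = |A + A| / |A| = 15/5 = 3

Enumerate A + A = {a + b : a, b ∈ A}. With |A| = 5, there are |A|^2 = 25 ordered sum pairs; collecting distinct values, A + A = {-38, -30, -22, -12, -11, -4, -3, 5, 13, 14, 15, 16, 31, 32, 48}, so |A + A| = 15. Thus K = 15/5 = 3. For comparison, the minimum possible |A + A| over all 5-element sets is 2·5 − 1 = 9 (so min K = 9/5), attained only by arithmetic progressions.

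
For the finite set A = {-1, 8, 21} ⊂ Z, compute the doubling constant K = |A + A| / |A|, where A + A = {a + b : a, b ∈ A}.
K = |A + A| / |A| = 6/3 = 2

Enumerate A + A = {a + b : a, b ∈ A}. With |A| = 3, there are |A|^2 = 9 ordered sum pairs; collecting distinct values, A + A = {-2, 7, 16, 20, 29, 42}, so |A + A| = 6. Thus K = 6/3 = 2. For comparison, the minimum possible |A + A| over all 3-element sets is 2·3 − 1 = 5 (so min K = 5/3), attained only by arithmetic progressions.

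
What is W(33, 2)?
W(33, 2) = 33 + 1 = 34

A 2-term AP is any pair of integers, so a monochromatic 2-AP exists iff some colour is used at least twice. With 33 colours, the colouring i ↦ i on {1, ..., 33} uses each colour once, avoiding any monochromatic pair, so W(33, 2) > 33. For {1, ..., 34}, pigeonhole forces two integers of the same colour, which form a monochromatic 2-AP. Hence W(33, 2) = 34.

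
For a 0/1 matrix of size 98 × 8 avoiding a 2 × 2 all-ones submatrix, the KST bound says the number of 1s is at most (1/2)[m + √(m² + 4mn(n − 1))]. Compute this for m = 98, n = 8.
z(98, 8; 2, 2) ≤ (1/2)[98 + √(98² + 4·98·8·7)] = (1/2)[98 + √31556] = 137.82

Kővári–Sós–Turán: let r_1, ..., r_98 be the row sums and z = Σ r_i the total number of 1s. Each pair of columns can share at most one row with both entries 1 (else a 2×2 all-ones block appears), so Σ_i C(r_i, 2) ≤ C(8, 2) = 28. By convexity Σ_i C(r_i, 2) ≥ 98·C(z/98, 2) = z(z − 98)/(2·98), giving z² − 98z − 98·8·7 ≤ 0 and hence z ≤ (1/2)[98 + √(9604 + 4·5488)] = (1/2)[98 + √31556] ≈ (1/2)(98 + 177.6401) = 137.82.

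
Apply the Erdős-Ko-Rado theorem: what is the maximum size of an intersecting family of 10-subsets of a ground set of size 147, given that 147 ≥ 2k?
max |F| = C(146, 9) = 64593041407180

The Erdős-Ko-Rado theorem states: for n ≥ 2k, an intersecting family of k-subsets of an n-element set has size at most C(n − 1, k − 1), with equality for 'star' families {A ⊆ [n] : |A| = k, i ∈ A} (fix an element i). For n = 147, k = 10: C(146, 9) = 64593041407180.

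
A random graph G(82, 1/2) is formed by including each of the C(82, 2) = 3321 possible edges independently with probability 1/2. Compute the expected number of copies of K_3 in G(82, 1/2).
E[# K_3] = C(82, 3) · (1/2)^C(3, 2) = 88560 / 2^3 = 11070

For each 3-subset S of vertices (there are C(82, 3) = 88560 such S), let X_S = 1 if S induces a K_3 (all C(3, 2) = 3 edges present). Then P(X_S = 1) = (1/2)^3 = 1/8. By linearity of expectation, E[# K_3] = C(82, 3) · (1/2)^3 = 88560 / 8 = 11070.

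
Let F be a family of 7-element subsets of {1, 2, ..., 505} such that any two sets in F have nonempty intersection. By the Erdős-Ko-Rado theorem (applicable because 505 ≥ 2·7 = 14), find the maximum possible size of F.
max |F| = C(504, 6) = 22094186622900

Erdős-Ko-Rado (1961): when n ≥ 2k, max |F| = C(n−1, k−1). The bound is attained by the star {A : i ∈ A} for any fixed i ∈ [n]. Here C(505−1, 7−1) = C(504, 6) = 22094186622900.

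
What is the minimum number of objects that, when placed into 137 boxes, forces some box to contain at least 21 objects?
n = (21 − 1)·137 + 1 = 2741

By the generalised pigeonhole principle, to guarantee some box contains ≥ r objects we need more than (r − 1) · k objects total. Threshold: n = (r − 1) · k + 1. With r = 21 and k = 137: n = 20 · 137 + 1 = 2740 + 1 = 2741. For n = 2740 = 20 · 137, we can put exactly 20 objects in every box, avoiding 21 in any single one — so 2741 is tight.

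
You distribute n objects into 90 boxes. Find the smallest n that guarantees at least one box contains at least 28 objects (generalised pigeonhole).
n = (28 − 1)·90 + 1 = 2431

By the generalised pigeonhole principle, to guarantee some box contains ≥ r objects we need more than (r − 1) · k objects total. Threshold: n = (r − 1) · k + 1. With r = 28 and k = 90: n = 27 · 90 + 1 = 2430 + 1 = 2431. For n = 2430 = 27 · 90, we can put exactly 27 objects in every box, avoiding 28 in any single one — so 2431 is tight.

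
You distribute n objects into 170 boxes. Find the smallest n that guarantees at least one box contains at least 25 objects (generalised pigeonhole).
n = (25 − 1)·170 + 1 = 4081

By the generalised pigeonhole principle, to guarantee some box contains ≥ r objects we need more than (r − 1) · k objects total. Threshold: n = (r − 1) · k + 1. With r = 25 and k = 170: n = 24 · 170 + 1 = 4080 + 1 = 4081. For n = 4080 = 24 · 170, we can put exactly 24 objects in every box, avoiding 25 in any single one — so 4081 is tight.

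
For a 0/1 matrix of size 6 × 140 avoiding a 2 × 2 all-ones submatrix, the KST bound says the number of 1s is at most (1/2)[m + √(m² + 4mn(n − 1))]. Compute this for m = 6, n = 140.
z(6, 140; 2, 2) ≤ (1/2)[6 + √(6² + 4·6·140·139)] = (1/2)[6 + √467076] = 344.7148

Kővári–Sós–Turán: let r_1, ..., r_6 be the row sums and z = Σ r_i the total number of 1s. Each pair of columns can share at most one row with both entries 1 (else a 2×2 all-ones block appears), so Σ_i C(r_i, 2) ≤ C(140, 2) = 9730. By convexity Σ_i C(r_i, 2) ≥ 6·C(z/6, 2) = z(z − 6)/(2·6), giving z² − 6z − 6·140·139 ≤ 0 and hence z ≤ (1/2)[6 + √(36 + 4·116760)] = (1/2)[6 + √467076] ≈ (1/2)(6 + 683.4296) = 344.7148.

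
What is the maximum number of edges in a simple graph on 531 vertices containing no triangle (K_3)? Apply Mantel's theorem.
ex(531, K_3) = ⌊531^2/4⌋ = 70490

Mantel (1907): a triangle-free graph on n vertices has at most ⌊n^2/4⌋ edges, with equality for the complete bipartite graph K_{⌊n/2⌋, ⌈n/2⌉}. For n = 531: ⌊531^2/4⌋ = ⌊281961/4⌋ = 70490. The extremal graph is K_{265, 266}, which has 265·266 = 70490 edges.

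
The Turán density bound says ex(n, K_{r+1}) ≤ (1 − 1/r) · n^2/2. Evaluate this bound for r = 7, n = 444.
Turán density bound = (6/7) · 444^2/2 = 591408/7 ≈ 84486.8571

Turán's theorem: ex(n, K_{r+1}) is achieved by the complete r-partite Turán graph T(n, r) with parts as balanced as possible, and is at most (1 − 1/r) · n^2/2. For r = 7, n = 444: the density bound is (6/7) · 197136/2 = 591408/7 ≈ 84486.8571. The integer-valued extremum is e(T(444, 7)) = 84486, which is strictly less than the density bound 591408/7 since 7 ∤ 444 (the parts of T(444, 7) cannot all be equal).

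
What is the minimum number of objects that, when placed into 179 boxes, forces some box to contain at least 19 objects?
n = (19 − 1)·179 + 1 = 3223

By the generalised pigeonhole principle, to guarantee some box contains ≥ r objects we need more than (r − 1) · k objects total. Threshold: n = (r − 1) · k + 1. With r = 19 and k = 179: n = 18 · 179 + 1 = 3222 + 1 = 3223. For n = 3222 = 18 · 179, we can put exactly 18 objects in every box, avoiding 19 in any single one — so 3223 is tight.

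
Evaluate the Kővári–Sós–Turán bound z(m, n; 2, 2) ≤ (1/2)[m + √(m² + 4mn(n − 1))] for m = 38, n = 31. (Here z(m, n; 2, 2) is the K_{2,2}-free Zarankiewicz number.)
z(38, 31; 2, 2) ≤ (1/2)[38 + √(38² + 4·38·31·30)] = (1/2)[38 + √142804] = 207.9471

Kővári–Sós–Turán: let r_1, ..., r_38 be the row sums and z = Σ r_i the total number of 1s. Each pair of columns can share at most one row with both entries 1 (else a 2×2 all-ones block appears), so Σ_i C(r_i, 2) ≤ C(31, 2) = 465. By convexity Σ_i C(r_i, 2) ≥ 38·C(z/38, 2) = z(z − 38)/(2·38), giving z² − 38z − 38·31·30 ≤ 0 and hence z ≤ (1/2)[38 + √(1444 + 4·35340)] = (1/2)[38 + √142804] ≈ (1/2)(38 + 377.8942) = 207.9471.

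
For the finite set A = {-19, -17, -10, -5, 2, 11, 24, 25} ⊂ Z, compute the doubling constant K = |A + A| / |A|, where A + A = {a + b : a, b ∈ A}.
K = |A + A| / |A| = 33/8

Enumerate A + A = {a + b : a, b ∈ A}. With |A| = 8, there are |A|^2 = 64 ordered sum pairs; collecting distinct values, A + A = {-38, -36, -34, -29, -27, -24, -22, -20, -17, -15, -10, -8, -6, -3, 1, 4, 5, 6, 7, 8, 13, 14, 15, 19, 20, 22, 26, 27, 35, 36, 48, 49, 50}, so |A + A| = 33. Thus K = 33/8. For comparison, the minimum possible |A + A| over all 8-element sets is 2·8 − 1 = 15 (so min K = 15/8), attained only by arithmetic progressions.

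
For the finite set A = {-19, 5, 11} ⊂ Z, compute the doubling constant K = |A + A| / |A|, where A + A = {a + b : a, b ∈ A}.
K = |A + A| / |A| = 6/3 = 2

Enumerate A + A = {a + b : a, b ∈ A}. With |A| = 3, there are |A|^2 = 9 ordered sum pairs; collecting distinct values, A + A = {-38, -14, -8, 10, 16, 22}, so |A + A| = 6. Thus K = 6/3 = 2. For comparison, the minimum possible |A + A| over all 3-element sets is 2·3 − 1 = 5 (so min K = 5/3), attained only by arithmetic progressions.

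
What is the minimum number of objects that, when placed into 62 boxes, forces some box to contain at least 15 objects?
n = (15 − 1)·62 + 1 = 869

By the generalised pigeonhole principle, to guarantee some box contains ≥ r objects we need more than (r − 1) · k objects total. Threshold: n = (r − 1) · k + 1. With r = 15 and k = 62: n = 14 · 62 + 1 = 868 + 1 = 869. For n = 868 = 14 · 62, we can put exactly 14 objects in every box, avoiding 15 in any single one — so 869 is tight.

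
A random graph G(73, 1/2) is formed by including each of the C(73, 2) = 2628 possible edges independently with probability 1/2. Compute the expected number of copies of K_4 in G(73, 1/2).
E[# K_4] = C(73, 4) · (1/2)^C(4, 2) = 1088430 / 2^6 = 544215/32 = 17006.71875

For each 4-subset S of vertices (there are C(73, 4) = 1088430 such S), let X_S = 1 if S induces a K_4 (all C(4, 2) = 6 edges present). Then P(X_S = 1) = (1/2)^6 = 1/64. By linearity of expectation, E[# K_4] = C(73, 4) · (1/2)^6 = 1088430 / 64 = 544215/32 = 17006.71875.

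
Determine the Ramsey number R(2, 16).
R(2, 16) = 16

R(2, k) = k for all k ≥ 2: in a 2-colouring of K_k, either some edge is red (a red K_2) or all edges are blue (a blue K_k). And K_{15} coloured all-blue has no blue K_16, so R(2, 16) > 15. Hence R(2, 16) = 16.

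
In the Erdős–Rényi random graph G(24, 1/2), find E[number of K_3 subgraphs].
E[# K_3] = C(24, 3) · (1/2)^C(3, 2) = 2024 / 2^3 = 253

For each 3-subset S of vertices (there are C(24, 3) = 2024 such S), let X_S = 1 if S induces a K_3 (all C(3, 2) = 3 edges present). Then P(X_S = 1) = (1/2)^3 = 1/8. By linearity of expectation, E[# K_3] = C(24, 3) · (1/2)^3 = 2024 / 8 = 253.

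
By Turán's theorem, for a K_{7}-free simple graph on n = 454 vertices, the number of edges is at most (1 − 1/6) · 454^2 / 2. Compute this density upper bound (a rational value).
Turán density bound = (5/6) · 454^2/2 = 257645/3 ≈ 85881.6667

Turán's theorem: ex(n, K_{r+1}) is achieved by the complete r-partite Turán graph T(n, r) with parts as balanced as possible, and is at most (1 − 1/r) · n^2/2. For r = 6, n = 454: the density bound is (5/6) · 206116/2 = 257645/3 ≈ 85881.6667. The integer-valued extremum is e(T(454, 6)) = 85881, which is strictly less than the density bound 257645/3 since 6 ∤ 454 (the parts of T(454, 6) cannot all be equal).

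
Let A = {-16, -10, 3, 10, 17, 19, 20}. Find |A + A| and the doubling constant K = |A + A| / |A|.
K = |A + A| / |A| = 27/7

Enumerate A + A = {a + b : a, b ∈ A}. With |A| = 7, there are |A|^2 = 49 ordered sum pairs; collecting distinct values, A + A = {-32, -26, -20, -13, -7, -6, 0, 1, 3, 4, 6, 7, 9, 10, 13, 20, 22, 23, 27, 29, 30, 34, 36, 37, 38, 39, 40}, so |A + A| = 27. Thus K = 27/7. For comparison, the minimum possible |A + A| over all 7-element sets is 2·7 − 1 = 13 (so min K = 13/7), attained only by arithmetic progressions.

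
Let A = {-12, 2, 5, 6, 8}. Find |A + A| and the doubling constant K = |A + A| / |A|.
K = |A + A| / |A| = 14/5

Enumerate A + A = {a + b : a, b ∈ A}. With |A| = 5, there are |A|^2 = 25 ordered sum pairs; collecting distinct values, A + A = {-24, -10, -7, -6, -4, 4, 7, 8, 10, 11, 12, 13, 14, 16}, so |A + A| = 14. Thus K = 14/5. For comparison, the minimum possible |A + A| over all 5-element sets is 2·5 − 1 = 9 (so min K = 9/5), attained only by arithmetic progressions.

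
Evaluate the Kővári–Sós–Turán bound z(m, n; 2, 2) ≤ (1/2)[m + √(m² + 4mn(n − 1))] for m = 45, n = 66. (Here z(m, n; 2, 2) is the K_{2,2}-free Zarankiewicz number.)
z(45, 66; 2, 2) ≤ (1/2)[45 + √(45² + 4·45·66·65)] = (1/2)[45 + √774225] = 462.4503

Kővári–Sós–Turán: let r_1, ..., r_45 be the row sums and z = Σ r_i the total number of 1s. Each pair of columns can share at most one row with both entries 1 (else a 2×2 all-ones block appears), so Σ_i C(r_i, 2) ≤ C(66, 2) = 2145. By convexity Σ_i C(r_i, 2) ≥ 45·C(z/45, 2) = z(z − 45)/(2·45), giving z² − 45z − 45·66·65 ≤ 0 and hence z ≤ (1/2)[45 + √(2025 + 4·193050)] = (1/2)[45 + √774225] ≈ (1/2)(45 + 879.9006) = 462.4503.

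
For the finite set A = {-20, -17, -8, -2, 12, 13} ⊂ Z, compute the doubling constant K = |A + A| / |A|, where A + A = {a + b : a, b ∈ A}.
K = |A + A| / |A| = 20/6 = 10/3

Enumerate A + A = {a + b : a, b ∈ A}. With |A| = 6, there are |A|^2 = 36 ordered sum pairs; collecting distinct values, A + A = {-40, -37, -34, -28, -25, -22, -19, -16, -10, -8, -7, -5, -4, 4, 5, 10, 11, 24, 25, 26}, so |A + A| = 20. Thus K = 20/6 = 10/3. For comparison, the minimum possible |A + A| over all 6-element sets is 2·6 − 1 = 11 (so min K = 11/6), attained only by arithmetic progressions.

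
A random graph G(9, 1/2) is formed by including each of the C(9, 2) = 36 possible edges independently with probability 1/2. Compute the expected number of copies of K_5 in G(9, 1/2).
E[# K_5] = C(9, 5) · (1/2)^C(5, 2) = 126 / 2^10 = 63/512 ≈ 0.123047

For each 5-subset S of vertices (there are C(9, 5) = 126 such S), let X_S = 1 if S induces a K_5 (all C(5, 2) = 10 edges present). Then P(X_S = 1) = (1/2)^10 = 1/1024. By linearity of expectation, E[# K_5] = C(9, 5) · (1/2)^10 = 126 / 1024 = 63/512 ≈ 0.123047.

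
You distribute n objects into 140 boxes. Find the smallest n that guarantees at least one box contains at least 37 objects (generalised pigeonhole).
n = (37 − 1)·140 + 1 = 5041

By the generalised pigeonhole principle, to guarantee some box contains ≥ r objects we need more than (r − 1) · k objects total. Threshold: n = (r − 1) · k + 1. With r = 37 and k = 140: n = 36 · 140 + 1 = 5040 + 1 = 5041. For n = 5040 = 36 · 140, we can put exactly 36 objects in every box, avoiding 37 in any single one — so 5041 is tight.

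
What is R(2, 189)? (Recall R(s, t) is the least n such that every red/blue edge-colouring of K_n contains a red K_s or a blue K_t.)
R(2, 189) = 189

R(2, k) = k for all k ≥ 2: in a 2-colouring of K_k, either some edge is red (a red K_2) or all edges are blue (a blue K_k). And K_{188} coloured all-blue has no blue K_189, so R(2, 189) > 188. Hence R(2, 189) = 189.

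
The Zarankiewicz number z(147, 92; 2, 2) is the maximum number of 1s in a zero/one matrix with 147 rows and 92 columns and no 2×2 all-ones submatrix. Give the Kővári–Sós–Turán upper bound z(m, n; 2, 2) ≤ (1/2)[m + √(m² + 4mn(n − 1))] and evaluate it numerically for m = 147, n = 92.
z(147, 92; 2, 2) ≤ (1/2)[147 + √(147² + 4·147·92·91)] = (1/2)[147 + √4944345] = 1185.2942

Kővári–Sós–Turán: let r_1, ..., r_147 be the row sums and z = Σ r_i the total number of 1s. Each pair of columns can share at most one row with both entries 1 (else a 2×2 all-ones block appears), so Σ_i C(r_i, 2) ≤ C(92, 2) = 4186. By convexity Σ_i C(r_i, 2) ≥ 147·C(z/147, 2) = z(z − 147)/(2·147), giving z² − 147z − 147·92·91 ≤ 0 and hence z ≤ (1/2)[147 + √(21609 + 4·1230684)] = (1/2)[147 + √4944345] ≈ (1/2)(147 + 2223.5883) = 1185.2942.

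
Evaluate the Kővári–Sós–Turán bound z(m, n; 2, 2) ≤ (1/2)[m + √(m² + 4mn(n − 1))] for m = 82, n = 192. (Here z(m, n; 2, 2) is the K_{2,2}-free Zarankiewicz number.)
z(82, 192; 2, 2) ≤ (1/2)[82 + √(82² + 4·82·192·191)] = (1/2)[82 + √12035140] = 1775.585

Kővári–Sós–Turán: let r_1, ..., r_82 be the row sums and z = Σ r_i the total number of 1s. Each pair of columns can share at most one row with both entries 1 (else a 2×2 all-ones block appears), so Σ_i C(r_i, 2) ≤ C(192, 2) = 18336. By convexity Σ_i C(r_i, 2) ≥ 82·C(z/82, 2) = z(z − 82)/(2·82), giving z² − 82z − 82·192·191 ≤ 0 and hence z ≤ (1/2)[82 + √(6724 + 4·3007104)] = (1/2)[82 + √12035140] ≈ (1/2)(82 + 3469.1699) = 1775.585.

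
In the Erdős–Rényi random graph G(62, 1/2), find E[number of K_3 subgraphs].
E[# K_3] = C(62, 3) · (1/2)^C(3, 2) = 37820 / 2^3 = 9455/2 = 4727.5

For each 3-subset S of vertices (there are C(62, 3) = 37820 such S), let X_S = 1 if S induces a K_3 (all C(3, 2) = 3 edges present). Then P(X_S = 1) = (1/2)^3 = 1/8. By linearity of expectation, E[# K_3] = C(62, 3) · (1/2)^3 = 37820 / 8 = 9455/2 = 4727.5.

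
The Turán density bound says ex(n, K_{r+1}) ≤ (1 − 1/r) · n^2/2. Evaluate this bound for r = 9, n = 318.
Turán density bound = (8/9) · 318^2/2 = 44944

Turán's theorem: ex(n, K_{r+1}) is achieved by the complete r-partite Turán graph T(n, r) with parts as balanced as possible, and is at most (1 − 1/r) · n^2/2. For r = 9, n = 318: the density bound is (8/9) · 101124/2 = 44944. The integer-valued extremum is e(T(318, 9)) = 44943, which is strictly less than the density bound 44944 since 9 ∤ 318 (the parts of T(318, 9) cannot all be equal).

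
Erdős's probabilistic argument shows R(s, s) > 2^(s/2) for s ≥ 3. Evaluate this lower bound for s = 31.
2^(31/2) = 46340.95; so R(31, 31) > 46340.95

Colour each edge of K_n uniformly at random with red/blue. The expected number of monochromatic K_31 is C(n, 31) · 2 · 2^(−C(31,2)). If C(n, 31) · 2^(1 − C(31,2)) < 1, then with positive probability no monochromatic K_31 exists, so R(31, 31) > n. The standard estimate C(n, 31) ≤ n^31/31! shows this inequality holds whenever n ≤ 2^(31/2) (since 31! · 2^(C(31,2) − 1) > 2^(31^2/2) ≥ n^31). Hence R(31, 31) > 2^(31/2) = 46340.95.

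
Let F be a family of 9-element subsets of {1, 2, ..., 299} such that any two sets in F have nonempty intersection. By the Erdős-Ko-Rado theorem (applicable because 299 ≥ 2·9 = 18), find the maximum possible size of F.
max |F| = C(298, 8) = 1402996889540169

Erdős-Ko-Rado (1961): when n ≥ 2k, max |F| = C(n−1, k−1). The bound is attained by the star {A : i ∈ A} for any fixed i ∈ [n]. Here C(299−1, 9−1) = C(298, 8) = 1402996889540169.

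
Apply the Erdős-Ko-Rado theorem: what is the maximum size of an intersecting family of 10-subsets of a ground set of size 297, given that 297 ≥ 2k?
max |F| = C(296, 9) = 42513789098994080

The Erdős-Ko-Rado theorem states: for n ≥ 2k, an intersecting family of k-subsets of an n-element set has size at most C(n − 1, k − 1), with equality for 'star' families {A ⊆ [n] : |A| = k, i ∈ A} (fix an element i). For n = 297, k = 10: C(296, 9) = 42513789098994080.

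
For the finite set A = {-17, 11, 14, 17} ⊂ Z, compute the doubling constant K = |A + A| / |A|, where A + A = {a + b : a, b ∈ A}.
K = |A + A| / |A| = 9/4

Enumerate A + A = {a + b : a, b ∈ A}. With |A| = 4, there are |A|^2 = 16 ordered sum pairs; collecting distinct values, A + A = {-34, -6, -3, 0, 22, 25, 28, 31, 34}, so |A + A| = 9. Thus K = 9/4. For comparison, the minimum possible |A + A| over all 4-element sets is 2·4 − 1 = 7 (so min K = 7/4), attained only by arithmetic progressions.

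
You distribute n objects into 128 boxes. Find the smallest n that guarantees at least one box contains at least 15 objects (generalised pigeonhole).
n = (15 − 1)·128 + 1 = 1793

By the generalised pigeonhole principle, to guarantee some box contains ≥ r objects we need more than (r − 1) · k objects total. Threshold: n = (r − 1) · k + 1. With r = 15 and k = 128: n = 14 · 128 + 1 = 1792 + 1 = 1793. For n = 1792 = 14 · 128, we can put exactly 14 objects in every box, avoiding 15 in any single one — so 1793 is tight.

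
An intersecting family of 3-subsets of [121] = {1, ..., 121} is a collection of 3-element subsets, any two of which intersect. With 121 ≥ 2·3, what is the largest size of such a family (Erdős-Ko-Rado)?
max |F| = C(120, 2) = 7140

Erdős-Ko-Rado (1961): when n ≥ 2k, max |F| = C(n−1, k−1). The bound is attained by the star {A : i ∈ A} for any fixed i ∈ [n]. Here C(121−1, 3−1) = C(120, 2) = 7140.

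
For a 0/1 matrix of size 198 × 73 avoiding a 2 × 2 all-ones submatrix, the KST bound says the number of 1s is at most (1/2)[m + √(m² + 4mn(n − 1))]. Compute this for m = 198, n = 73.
z(198, 73; 2, 2) ≤ (1/2)[198 + √(198² + 4·198·73·72)] = (1/2)[198 + √4201956] = 1123.9337

Kővári–Sós–Turán: let r_1, ..., r_198 be the row sums and z = Σ r_i the total number of 1s. Each pair of columns can share at most one row with both entries 1 (else a 2×2 all-ones block appears), so Σ_i C(r_i, 2) ≤ C(73, 2) = 2628. By convexity Σ_i C(r_i, 2) ≥ 198·C(z/198, 2) = z(z − 198)/(2·198), giving z² − 198z − 198·73·72 ≤ 0 and hence z ≤ (1/2)[198 + √(39204 + 4·1040688)] = (1/2)[198 + √4201956] ≈ (1/2)(198 + 2049.8673) = 1123.9337.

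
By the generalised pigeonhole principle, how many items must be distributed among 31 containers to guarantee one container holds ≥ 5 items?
n = (5 − 1)·31 + 1 = 125

By the generalised pigeonhole principle, to guarantee some box contains ≥ r objects we need more than (r − 1) · k objects total. Threshold: n = (r − 1) · k + 1. With r = 5 and k = 31: n = 4 · 31 + 1 = 124 + 1 = 125. For n = 124 = 4 · 31, we can put exactly 4 objects in every box, avoiding 5 in any single one — so 125 is tight.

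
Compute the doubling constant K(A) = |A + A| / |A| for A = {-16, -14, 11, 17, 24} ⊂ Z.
K = |A + A| / |A| = 15/5 = 3

Enumerate A + A = {a + b : a, b ∈ A}. With |A| = 5, there are |A|^2 = 25 ordered sum pairs; collecting distinct values, A + A = {-32, -30, -28, -5, -3, 1, 3, 8, 10, 22, 28, 34, 35, 41, 48}, so |A + A| = 15. Thus K = 15/5 = 3. For comparison, the minimum possible |A + A| over all 5-element sets is 2·5 − 1 = 9 (so min K = 9/5), attained only by arithmetic progressions.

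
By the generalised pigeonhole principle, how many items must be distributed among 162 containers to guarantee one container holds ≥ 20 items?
n = (20 − 1)·162 + 1 = 3079

By the generalised pigeonhole principle, to guarantee some box contains ≥ r objects we need more than (r − 1) · k objects total. Threshold: n = (r − 1) · k + 1. With r = 20 and k = 162: n = 19 · 162 + 1 = 3078 + 1 = 3079. For n = 3078 = 19 · 162, we can put exactly 19 objects in every box, avoiding 20 in any single one — so 3079 is tight.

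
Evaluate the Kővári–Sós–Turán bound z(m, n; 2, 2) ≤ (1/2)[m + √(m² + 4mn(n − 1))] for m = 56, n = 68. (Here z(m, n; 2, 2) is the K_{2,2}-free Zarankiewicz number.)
z(56, 68; 2, 2) ≤ (1/2)[56 + √(56² + 4·56·68·67)] = (1/2)[56 + √1023680] = 533.8854

Kővári–Sós–Turán: let r_1, ..., r_56 be the row sums and z = Σ r_i the total number of 1s. Each pair of columns can share at most one row with both entries 1 (else a 2×2 all-ones block appears), so Σ_i C(r_i, 2) ≤ C(68, 2) = 2278. By convexity Σ_i C(r_i, 2) ≥ 56·C(z/56, 2) = z(z − 56)/(2·56), giving z² − 56z − 56·68·67 ≤ 0 and hence z ≤ (1/2)[56 + √(3136 + 4·255136)] = (1/2)[56 + √1023680] ≈ (1/2)(56 + 1011.7707) = 533.8854.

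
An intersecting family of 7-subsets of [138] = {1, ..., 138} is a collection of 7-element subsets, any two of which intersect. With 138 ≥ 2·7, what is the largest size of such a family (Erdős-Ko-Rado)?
max |F| = C(137, 6) = 8218472724

Erdős-Ko-Rado (1961): when n ≥ 2k, max |F| = C(n−1, k−1). The bound is attained by the star {A : i ∈ A} for any fixed i ∈ [n]. Here C(138−1, 7−1) = C(137, 6) = 8218472724.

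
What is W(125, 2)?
W(125, 2) = 125 + 1 = 126

A 2-term AP is any pair of integers, so a monochromatic 2-AP exists iff some colour is used at least twice. With 125 colours, the colouring i ↦ i on {1, ..., 125} uses each colour once, avoiding any monochromatic pair, so W(125, 2) > 125. For {1, ..., 126}, pigeonhole forces two integers of the same colour, which form a monochromatic 2-AP. Hence W(125, 2) = 126.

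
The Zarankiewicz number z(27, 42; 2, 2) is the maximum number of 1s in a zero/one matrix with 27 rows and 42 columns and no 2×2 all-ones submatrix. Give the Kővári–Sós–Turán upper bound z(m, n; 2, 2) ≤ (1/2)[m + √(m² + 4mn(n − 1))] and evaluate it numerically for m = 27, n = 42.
z(27, 42; 2, 2) ≤ (1/2)[27 + √(27² + 4·27·42·41)] = (1/2)[27 + √186705] = 229.5469

Kővári–Sós–Turán: let r_1, ..., r_27 be the row sums and z = Σ r_i the total number of 1s. Each pair of columns can share at most one row with both entries 1 (else a 2×2 all-ones block appears), so Σ_i C(r_i, 2) ≤ C(42, 2) = 861. By convexity Σ_i C(r_i, 2) ≥ 27·C(z/27, 2) = z(z − 27)/(2·27), giving z² − 27z − 27·42·41 ≤ 0 and hence z ≤ (1/2)[27 + √(729 + 4·46494)] = (1/2)[27 + √186705] ≈ (1/2)(27 + 432.0937) = 229.5469.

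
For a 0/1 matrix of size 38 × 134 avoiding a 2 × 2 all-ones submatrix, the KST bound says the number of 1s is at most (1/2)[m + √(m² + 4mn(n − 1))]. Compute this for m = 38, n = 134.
z(38, 134; 2, 2) ≤ (1/2)[38 + √(38² + 4·38·134·133)] = (1/2)[38 + √2710388] = 842.1628

Kővári–Sós–Turán: let r_1, ..., r_38 be the row sums and z = Σ r_i the total number of 1s. Each pair of columns can share at most one row with both entries 1 (else a 2×2 all-ones block appears), so Σ_i C(r_i, 2) ≤ C(134, 2) = 8911. By convexity Σ_i C(r_i, 2) ≥ 38·C(z/38, 2) = z(z − 38)/(2·38), giving z² − 38z − 38·134·133 ≤ 0 and hence z ≤ (1/2)[38 + √(1444 + 4·677236)] = (1/2)[38 + √2710388] ≈ (1/2)(38 + 1646.3256) = 842.1628.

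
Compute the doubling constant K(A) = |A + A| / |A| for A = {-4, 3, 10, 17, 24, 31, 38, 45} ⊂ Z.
K = |A + A| / |A| = 15/8

Enumerate A + A = {a + b : a, b ∈ A}. With |A| = 8, there are |A|^2 = 64 ordered sum pairs; collecting distinct values, A + A = {-8, -1, 6, 13, 20, 27, 34, 41, 48, 55, 62, 69, 76, 83, 90}, so |A + A| = 15. Thus K = 15/8. Here |A + A| = 2|A| − 1 = 15, the minimum possible — so K = 15/8 is minimal, which holds iff A is an arithmetic progression.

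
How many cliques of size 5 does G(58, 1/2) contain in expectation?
E[# K_5] = C(58, 5) · (1/2)^C(5, 2) = 4582116 / 2^10 = 1145529/256 ≈ 4474.722656

For each 5-subset S of vertices (there are C(58, 5) = 4582116 such S), let X_S = 1 if S induces a K_5 (all C(5, 2) = 10 edges present). Then P(X_S = 1) = (1/2)^10 = 1/1024. By linearity of expectation, E[# K_5] = C(58, 5) · (1/2)^10 = 4582116 / 1024 = 1145529/256 ≈ 4474.722656.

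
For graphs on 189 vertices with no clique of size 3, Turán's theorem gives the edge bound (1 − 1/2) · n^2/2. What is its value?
Turán density bound = (1/2) · 189^2/2 = 35721/4 ≈ 8930.25

Turán's theorem: ex(n, K_{r+1}) is achieved by the complete r-partite Turán graph T(n, r) with parts as balanced as possible, and is at most (1 − 1/r) · n^2/2. For r = 2, n = 189: the density bound is (1/2) · 35721/2 = 35721/4 ≈ 8930.25. The integer-valued extremum is e(T(189, 2)) = 8930, which is strictly less than the density bound 35721/4 since 2 ∤ 189 (the parts of T(189, 2) cannot all be equal).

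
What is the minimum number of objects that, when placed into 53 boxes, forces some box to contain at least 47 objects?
n = (47 − 1)·53 + 1 = 2439

By the generalised pigeonhole principle, to guarantee some box contains ≥ r objects we need more than (r − 1) · k objects total. Threshold: n = (r − 1) · k + 1. With r = 47 and k = 53: n = 46 · 53 + 1 = 2438 + 1 = 2439. For n = 2438 = 46 · 53, we can put exactly 46 objects in every box, avoiding 47 in any single one — so 2439 is tight.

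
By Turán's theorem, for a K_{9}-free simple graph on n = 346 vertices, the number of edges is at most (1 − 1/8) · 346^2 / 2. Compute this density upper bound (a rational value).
Turán density bound = (7/8) · 346^2/2 = 209503/4 ≈ 52375.75

Turán's theorem: ex(n, K_{r+1}) is achieved by the complete r-partite Turán graph T(n, r) with parts as balanced as possible, and is at most (1 − 1/r) · n^2/2. For r = 8, n = 346: the density bound is (7/8) · 119716/2 = 209503/4 ≈ 52375.75. The integer-valued extremum is e(T(346, 8)) = 52375, which is strictly less than the density bound 209503/4 since 8 ∤ 346 (the parts of T(346, 8) cannot all be equal).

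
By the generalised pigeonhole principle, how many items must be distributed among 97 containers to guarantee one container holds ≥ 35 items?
n = (35 − 1)·97 + 1 = 3299

By the generalised pigeonhole principle, to guarantee some box contains ≥ r objects we need more than (r − 1) · k objects total. Threshold: n = (r − 1) · k + 1. With r = 35 and k = 97: n = 34 · 97 + 1 = 3298 + 1 = 3299. For n = 3298 = 34 · 97, we can put exactly 34 objects in every box, avoiding 35 in any single one — so 3299 is tight.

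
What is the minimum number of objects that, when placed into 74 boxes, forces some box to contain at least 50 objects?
n = (50 − 1)·74 + 1 = 3627

By the generalised pigeonhole principle, to guarantee some box contains ≥ r objects we need more than (r − 1) · k objects total. Threshold: n = (r − 1) · k + 1. With r = 50 and k = 74: n = 49 · 74 + 1 = 3626 + 1 = 3627. For n = 3626 = 49 · 74, we can put exactly 49 objects in every box, avoiding 50 in any single one — so 3627 is tight.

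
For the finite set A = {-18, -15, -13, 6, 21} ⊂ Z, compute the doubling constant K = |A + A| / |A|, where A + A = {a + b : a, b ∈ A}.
K = |A + A| / |A| = 15/5 = 3

Enumerate A + A = {a + b : a, b ∈ A}. With |A| = 5, there are |A|^2 = 25 ordered sum pairs; collecting distinct values, A + A = {-36, -33, -31, -30, -28, -26, -12, -9, -7, 3, 6, 8, 12, 27, 42}, so |A + A| = 15. Thus K = 15/5 = 3. For comparison, the minimum possible |A + A| over all 5-element sets is 2·5 − 1 = 9 (so min K = 9/5), attained only by arithmetic progressions.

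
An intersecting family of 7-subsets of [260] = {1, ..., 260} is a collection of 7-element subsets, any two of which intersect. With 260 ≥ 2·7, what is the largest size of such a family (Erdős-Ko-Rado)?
max |F| = C(259, 6) = 395488590784

The Erdős-Ko-Rado theorem states: for n ≥ 2k, an intersecting family of k-subsets of an n-element set has size at most C(n − 1, k − 1), with equality for 'star' families {A ⊆ [n] : |A| = k, i ∈ A} (fix an element i). For n = 260, k = 7: C(259, 6) = 395488590784.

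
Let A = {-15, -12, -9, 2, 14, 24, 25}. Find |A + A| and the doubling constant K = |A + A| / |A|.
K = |A + A| / |A| = 26/7

Enumerate A + A = {a + b : a, b ∈ A}. With |A| = 7, there are |A|^2 = 49 ordered sum pairs; collecting distinct values, A + A = {-30, -27, -24, -21, -18, -13, -10, -7, -1, 2, 4, 5, 9, 10, 12, 13, 15, 16, 26, 27, 28, 38, 39, 48, 49, 50}, so |A + A| = 26. Thus K = 26/7. For comparison, the minimum possible |A + A| over all 7-element sets is 2·7 − 1 = 13 (so min K = 13/7), attained only by arithmetic progressions.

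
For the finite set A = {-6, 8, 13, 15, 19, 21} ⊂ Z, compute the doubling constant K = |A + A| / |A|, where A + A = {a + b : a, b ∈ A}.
K = |A + A| / |A| = 20/6 = 10/3

Enumerate A + A = {a + b : a, b ∈ A}. With |A| = 6, there are |A|^2 = 36 ordered sum pairs; collecting distinct values, A + A = {-12, 2, 7, 9, 13, 15, 16, 21, 23, 26, 27, 28, 29, 30, 32, 34, 36, 38, 40, 42}, so |A + A| = 20. Thus K = 20/6 = 10/3. For comparison, the minimum possible |A + A| over all 6-element sets is 2·6 − 1 = 11 (so min K = 11/6), attained only by arithmetic progressions.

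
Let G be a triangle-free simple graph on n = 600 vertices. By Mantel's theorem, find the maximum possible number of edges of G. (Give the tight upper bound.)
ex(600, K_3) = ⌊600^2/4⌋ = 90000

Mantel (1907): a triangle-free graph on n vertices has at most ⌊n^2/4⌋ edges, with equality for the complete bipartite graph K_{⌊n/2⌋, ⌈n/2⌉}. For n = 600: ⌊600^2/4⌋ = ⌊360000/4⌋ = 90000. The extremal graph is K_{300, 300}, which has 300·300 = 90000 edges.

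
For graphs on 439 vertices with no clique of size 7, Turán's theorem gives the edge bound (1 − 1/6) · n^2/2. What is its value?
Turán density bound = (5/6) · 439^2/2 = 963605/12 ≈ 80300.4167

Turán's theorem: ex(n, K_{r+1}) is achieved by the complete r-partite Turán graph T(n, r) with parts as balanced as possible, and is at most (1 − 1/r) · n^2/2. For r = 6, n = 439: the density bound is (5/6) · 192721/2 = 963605/12 ≈ 80300.4167. The integer-valued extremum is e(T(439, 6)) = 80300, which is strictly less than the density bound 963605/12 since 6 ∤ 439 (the parts of T(439, 6) cannot all be equal).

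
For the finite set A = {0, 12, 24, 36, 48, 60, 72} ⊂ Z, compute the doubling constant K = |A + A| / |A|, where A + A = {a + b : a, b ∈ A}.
K = |A + A| / |A| = 13/7

Enumerate A + A = {a + b : a, b ∈ A}. With |A| = 7, there are |A|^2 = 49 ordered sum pairs; collecting distinct values, A + A = {0, 12, 24, 36, 48, 60, 72, 84, 96, 108, 120, 132, 144}, so |A + A| = 13. Thus K = 13/7. Here |A + A| = 2|A| − 1 = 13, the minimum possible — so K = 13/7 is minimal, which holds iff A is an arithmetic progression.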